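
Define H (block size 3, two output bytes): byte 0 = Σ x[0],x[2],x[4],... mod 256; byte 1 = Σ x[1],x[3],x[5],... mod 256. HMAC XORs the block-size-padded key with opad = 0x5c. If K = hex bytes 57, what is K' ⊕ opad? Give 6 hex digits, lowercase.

Key hex bytes 57 is 1 byte ≤ B = 3; zero-pad to 3 bytes: K' = 57 00 00.
XOR each byte with 0x5c: 57⊕5c=0b, 00⊕5c=5c, 00⊕5c=5c.

0b5c5c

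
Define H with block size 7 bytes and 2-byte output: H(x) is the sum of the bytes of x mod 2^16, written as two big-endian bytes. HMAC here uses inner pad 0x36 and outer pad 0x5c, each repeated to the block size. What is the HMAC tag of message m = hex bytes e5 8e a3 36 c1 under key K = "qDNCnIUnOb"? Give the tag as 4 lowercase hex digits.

02f3

Key "qDNCnIUnOb" = 71 44 4e 43 6e 49 55 6e 4f 62 is 10 bytes > B = 7, so hash it first: H(key) = 03 71, then zero-pad to 7 bytes: K' = 03 71 00 00 00 00 00.
K' ⊕ ipad = 35 47 36 36 36 36 36.  K' ⊕ opad = 5f 2d 5c 5c 5c 5c 5c.
Inner input = (K'⊕ipad) ∥ m = 35 47 36 36 36 36 36 ∥ e5 8e a3 36 c1.
Inner hash: sum = 53+71+54+54+54+54+54+229+142+163+54+193 = 1175 → 04 97.
Outer input = (K'⊕opad) ∥ inner = 5f 2d 5c 5c 5c 5c 5c ∥ 04 97.
Outer hash (tag): sum = 95+45+92+92+92+92+92+4+151 = 755 → 02 f3.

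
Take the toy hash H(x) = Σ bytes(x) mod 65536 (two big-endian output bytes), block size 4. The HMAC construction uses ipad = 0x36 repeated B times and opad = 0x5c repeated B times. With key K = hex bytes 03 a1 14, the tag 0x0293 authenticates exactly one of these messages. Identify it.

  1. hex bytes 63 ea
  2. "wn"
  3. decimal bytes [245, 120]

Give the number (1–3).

Key hex bytes 03 a1 14 is 3 bytes ≤ B = 4; zero-pad to 4 bytes: K' = 03 a1 14 00.
K' ⊕ ipad = 35 97 22 36; K' ⊕ opad = 5f fd 48 5c.
m1: inner = H(35 97 22 36 63 ea) = 02 71; tag = H(5f fd 48 5c 02 71) = 0273
m2: inner = H(35 97 22 36 77 6e) = 02 09; tag = H(5f fd 48 5c 02 09) = 020b
m3: inner = H(35 97 22 36 f5 78) = 02 91; tag = H(5f fd 48 5c 02 91) = 0293 ← matches

3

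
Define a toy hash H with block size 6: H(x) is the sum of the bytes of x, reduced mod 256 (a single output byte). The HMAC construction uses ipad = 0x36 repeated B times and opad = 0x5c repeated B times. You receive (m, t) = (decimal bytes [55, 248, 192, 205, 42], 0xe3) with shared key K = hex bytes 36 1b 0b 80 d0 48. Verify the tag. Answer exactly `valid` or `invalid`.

Key hex bytes 36 1b 0b 80 d0 48 is exactly B = 6 bytes: K' = 36 1b 0b 80 d0 48.
K' ⊕ ipad = 00 2d 3d b6 e6 7e; K' ⊕ opad = 6a 47 57 dc 8c 14.
Inner hash: sum = 0+45+61+182+230+126+55+248+192+205+42 = 1386; mod 256 = 106 → 6a.
Outer hash (recomputed tag): sum = 106+71+87+220+140+20+106 = 750; mod 256 = 238 → ee.
Recomputed tag = ee; claimed = e3 → mismatch.

invalid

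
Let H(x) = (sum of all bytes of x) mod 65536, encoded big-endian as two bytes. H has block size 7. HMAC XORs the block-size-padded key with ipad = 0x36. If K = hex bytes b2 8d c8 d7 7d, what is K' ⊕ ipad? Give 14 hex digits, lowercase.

84bbfee14b3636

Key hex bytes b2 8d c8 d7 7d is 5 bytes ≤ B = 7; zero-pad to 7 bytes: K' = b2 8d c8 d7 7d 00 00.
XOR each byte with 0x36: b2⊕36=84, 8d⊕36=bb, c8⊕36=fe, d7⊕36=e1, 7d⊕36=4b, 00⊕36=36, 00⊕36=36.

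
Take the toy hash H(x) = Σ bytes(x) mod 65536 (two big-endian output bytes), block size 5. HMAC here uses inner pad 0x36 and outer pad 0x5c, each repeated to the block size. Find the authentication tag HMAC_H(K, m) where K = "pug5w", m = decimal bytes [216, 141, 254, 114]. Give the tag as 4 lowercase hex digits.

021a

Key "pug5w" = 70 75 67 35 77 is exactly B = 5 bytes: K' = 70 75 67 35 77.
K' ⊕ ipad = 46 43 51 03 41.  K' ⊕ opad = 2c 29 3b 69 2b.
Inner input = (K'⊕ipad) ∥ m = 46 43 51 03 41 ∥ d8 8d fe 72.
Inner hash: sum = 70+67+81+3+65+216+141+254+114 = 1011 → 03 f3.
Outer input = (K'⊕opad) ∥ inner = 2c 29 3b 69 2b ∥ 03 f3.
Outer hash (tag): sum = 44+41+59+105+43+3+243 = 538 → 02 1a.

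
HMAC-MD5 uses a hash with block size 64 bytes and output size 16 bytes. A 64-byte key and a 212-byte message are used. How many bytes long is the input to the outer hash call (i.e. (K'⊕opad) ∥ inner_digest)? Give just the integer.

Key is 64 ≤ 64 bytes, zero-padded: |K'| = 64.
Outer input = (K'⊕opad) ∥ H(inner) → 64 + 16 = 80 bytes.

80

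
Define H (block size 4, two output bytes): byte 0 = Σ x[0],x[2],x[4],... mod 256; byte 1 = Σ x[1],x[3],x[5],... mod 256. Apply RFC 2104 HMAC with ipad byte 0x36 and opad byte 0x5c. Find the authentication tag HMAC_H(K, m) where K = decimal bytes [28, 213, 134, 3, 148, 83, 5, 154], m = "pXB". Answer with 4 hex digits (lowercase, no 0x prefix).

b876

Key decimal bytes [28, 213, 134, 3, 148, 83, 5, 154] = 1c d5 86 03 94 53 05 9a is 8 bytes > B = 4, so hash it first: H(key) = 3b c5, then zero-pad to 4 bytes: K' = 3b c5 00 00.
K' ⊕ ipad = 0d f3 36 36.  K' ⊕ opad = 67 99 5c 5c.
Inner input = (K'⊕ipad) ∥ m = 0d f3 36 36 ∥ 70 58 42.
Inner hash: even-index sum = 245 mod 256 = 245; odd-index sum = 385 mod 256 = 129 → f5 81.
Outer input = (K'⊕opad) ∥ inner = 67 99 5c 5c ∥ f5 81.
Outer hash (tag): even-index sum = 440 mod 256 = 184; odd-index sum = 374 mod 256 = 118 → b8 76.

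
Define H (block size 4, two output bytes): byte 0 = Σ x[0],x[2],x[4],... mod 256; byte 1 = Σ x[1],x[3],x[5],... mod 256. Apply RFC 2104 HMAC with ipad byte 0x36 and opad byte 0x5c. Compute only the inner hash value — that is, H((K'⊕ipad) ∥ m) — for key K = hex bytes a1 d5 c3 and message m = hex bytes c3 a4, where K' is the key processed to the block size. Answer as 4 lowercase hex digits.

Key hex bytes a1 d5 c3 is 3 bytes ≤ B = 4; zero-pad to 4 bytes: K' = a1 d5 c3 00.
K' ⊕ ipad = 97 e3 f5 36.
Inner input = 97 e3 f5 36 ∥ c3 a4.
Inner hash: even-index sum = 591 mod 256 = 79; odd-index sum = 445 mod 256 = 189 → 4f bd.

4fbd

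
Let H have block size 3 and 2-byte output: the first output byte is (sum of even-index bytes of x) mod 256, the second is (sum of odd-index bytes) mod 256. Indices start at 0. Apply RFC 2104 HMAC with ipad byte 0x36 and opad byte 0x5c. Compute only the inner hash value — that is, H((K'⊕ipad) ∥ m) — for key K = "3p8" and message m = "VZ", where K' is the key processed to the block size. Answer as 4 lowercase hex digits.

Key "3p8" = 33 70 38 is exactly B = 3 bytes: K' = 33 70 38.
K' ⊕ ipad = 05 46 0e.
Inner input = 05 46 0e ∥ 56 5a.
Inner hash: even-index sum = 109 mod 256 = 109; odd-index sum = 156 mod 256 = 156 → 6d 9c.

6d9c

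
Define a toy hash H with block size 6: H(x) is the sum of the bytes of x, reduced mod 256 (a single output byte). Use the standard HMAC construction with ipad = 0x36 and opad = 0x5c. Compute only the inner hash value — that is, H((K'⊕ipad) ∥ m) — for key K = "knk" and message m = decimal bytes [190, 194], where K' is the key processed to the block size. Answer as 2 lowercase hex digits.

34

Key "knk" = 6b 6e 6b is 3 bytes ≤ B = 6; zero-pad to 6 bytes: K' = 6b 6e 6b 00 00 00.
K' ⊕ ipad = 5d 58 5d 36 36 36.
Inner input = 5d 58 5d 36 36 36 ∥ be c2.
Inner hash: sum = 93+88+93+54+54+54+190+194 = 820; mod 256 = 52 → 34.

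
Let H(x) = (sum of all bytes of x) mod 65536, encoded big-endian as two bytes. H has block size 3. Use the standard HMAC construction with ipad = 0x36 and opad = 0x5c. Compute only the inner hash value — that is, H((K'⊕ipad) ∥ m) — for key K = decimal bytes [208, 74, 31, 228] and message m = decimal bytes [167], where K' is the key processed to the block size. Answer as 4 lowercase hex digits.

Key decimal bytes [208, 74, 31, 228] = d0 4a 1f e4 is 4 bytes > B = 3, so hash it first: H(key) = 02 1d, then zero-pad to 3 bytes: K' = 02 1d 00.
K' ⊕ ipad = 34 2b 36.
Inner input = 34 2b 36 ∥ a7.
Inner hash: sum = 52+43+54+167 = 316 → 01 3c.

013c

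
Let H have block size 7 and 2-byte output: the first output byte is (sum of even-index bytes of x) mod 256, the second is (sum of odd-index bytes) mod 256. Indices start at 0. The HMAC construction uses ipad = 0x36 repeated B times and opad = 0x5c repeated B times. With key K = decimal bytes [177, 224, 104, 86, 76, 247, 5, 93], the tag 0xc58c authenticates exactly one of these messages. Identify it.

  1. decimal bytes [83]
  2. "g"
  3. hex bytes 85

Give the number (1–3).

1

Key decimal bytes [177, 224, 104, 86, 76, 247, 5, 93] = b1 e0 68 56 4c f7 05 5d is 8 bytes > B = 7, so hash it first: H(key) = 6a 8a, then zero-pad to 7 bytes: K' = 6a 8a 00 00 00 00 00.
K' ⊕ ipad = 5c bc 36 36 36 36 36; K' ⊕ opad = 36 d6 5c 5c 5c 5c 5c.
m1: inner = H(5c bc 36 36 36 36 36 53) = fe 7b; tag = H(36 d6 5c 5c 5c 5c 5c fe 7b) = c58c ← matches
m2: inner = H(5c bc 36 36 36 36 36 67) = fe 8f; tag = H(36 d6 5c 5c 5c 5c 5c fe 8f) = d98c
m3: inner = H(5c bc 36 36 36 36 36 85) = fe ad; tag = H(36 d6 5c 5c 5c 5c 5c fe ad) = f78c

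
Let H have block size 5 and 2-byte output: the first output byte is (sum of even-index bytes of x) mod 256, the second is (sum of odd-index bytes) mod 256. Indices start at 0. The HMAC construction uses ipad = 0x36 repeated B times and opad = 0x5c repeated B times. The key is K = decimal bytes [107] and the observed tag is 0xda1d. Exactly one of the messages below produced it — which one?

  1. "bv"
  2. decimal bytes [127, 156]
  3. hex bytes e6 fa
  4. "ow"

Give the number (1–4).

Key decimal bytes [107] = 6b is 1 byte ≤ B = 5; zero-pad to 5 bytes: K' = 6b 00 00 00 00.
K' ⊕ ipad = 5d 36 36 36 36; K' ⊕ opad = 37 5c 5c 5c 5c.
m1: inner = H(5d 36 36 36 36 62 76) = 3f ce; tag = H(37 5c 5c 5c 5c 3f ce) = bdf7
m2: inner = H(5d 36 36 36 36 7f 9c) = 65 eb; tag = H(37 5c 5c 5c 5c 65 eb) = da1d ← matches
m3: inner = H(5d 36 36 36 36 e6 fa) = c3 52; tag = H(37 5c 5c 5c 5c c3 52) = 417b
m4: inner = H(5d 36 36 36 36 6f 77) = 40 db; tag = H(37 5c 5c 5c 5c 40 db) = caf8

2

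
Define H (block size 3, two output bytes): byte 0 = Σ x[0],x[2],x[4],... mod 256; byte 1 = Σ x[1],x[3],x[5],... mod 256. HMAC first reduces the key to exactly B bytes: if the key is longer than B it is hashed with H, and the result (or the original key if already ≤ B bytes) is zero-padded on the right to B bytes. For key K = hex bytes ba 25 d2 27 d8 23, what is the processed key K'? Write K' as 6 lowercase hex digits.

646f00

|K| = 6 > B = 3, so first hash the key.
H(K): even-index sum = 612 mod 256 = 100; odd-index sum = 111 mod 256 = 111 → 64 6f.
Zero-pad H(K) = 64 6f to 3 bytes: K' = 64 6f 00.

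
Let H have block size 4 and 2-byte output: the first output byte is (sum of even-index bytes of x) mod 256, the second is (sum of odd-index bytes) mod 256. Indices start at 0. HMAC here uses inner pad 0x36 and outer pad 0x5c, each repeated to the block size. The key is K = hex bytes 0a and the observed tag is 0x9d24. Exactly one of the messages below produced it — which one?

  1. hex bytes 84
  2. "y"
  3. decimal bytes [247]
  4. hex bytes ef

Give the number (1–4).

2

Key hex bytes 0a is 1 byte ≤ B = 4; zero-pad to 4 bytes: K' = 0a 00 00 00.
K' ⊕ ipad = 3c 36 36 36; K' ⊕ opad = 56 5c 5c 5c.
m1: inner = H(3c 36 36 36 84) = f6 6c; tag = H(56 5c 5c 5c f6 6c) = a824
m2: inner = H(3c 36 36 36 79) = eb 6c; tag = H(56 5c 5c 5c eb 6c) = 9d24 ← matches
m3: inner = H(3c 36 36 36 f7) = 69 6c; tag = H(56 5c 5c 5c 69 6c) = 1b24
m4: inner = H(3c 36 36 36 ef) = 61 6c; tag = H(56 5c 5c 5c 61 6c) = 1324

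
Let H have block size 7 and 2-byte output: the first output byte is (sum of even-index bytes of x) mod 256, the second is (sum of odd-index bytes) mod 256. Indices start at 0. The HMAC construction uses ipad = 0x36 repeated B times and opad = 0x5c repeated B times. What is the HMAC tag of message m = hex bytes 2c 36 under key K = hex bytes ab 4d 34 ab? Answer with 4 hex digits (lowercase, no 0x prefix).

Key hex bytes ab 4d 34 ab is 4 bytes ≤ B = 7; zero-pad to 7 bytes: K' = ab 4d 34 ab 00 00 00.
K' ⊕ ipad = 9d 7b 02 9d 36 36 36.  K' ⊕ opad = f7 11 68 f7 5c 5c 5c.
Inner input = (K'⊕ipad) ∥ m = 9d 7b 02 9d 36 36 36 ∥ 2c 36.
Inner hash: even-index sum = 321 mod 256 = 65; odd-index sum = 378 mod 256 = 122 → 41 7a.
Outer input = (K'⊕opad) ∥ inner = f7 11 68 f7 5c 5c 5c ∥ 41 7a.
Outer hash (tag): even-index sum = 657 mod 256 = 145; odd-index sum = 421 mod 256 = 165 → 91 a5.

91a5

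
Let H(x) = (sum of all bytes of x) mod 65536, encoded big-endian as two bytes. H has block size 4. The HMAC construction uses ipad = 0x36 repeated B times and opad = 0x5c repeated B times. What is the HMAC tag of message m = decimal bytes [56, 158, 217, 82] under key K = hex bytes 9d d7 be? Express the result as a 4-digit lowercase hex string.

02d9

Key hex bytes 9d d7 be is 3 bytes ≤ B = 4; zero-pad to 4 bytes: K' = 9d d7 be 00.
K' ⊕ ipad = ab e1 88 36.  K' ⊕ opad = c1 8b e2 5c.
Inner input = (K'⊕ipad) ∥ m = ab e1 88 36 ∥ 38 9e d9 52.
Inner hash: sum = 171+225+136+54+56+158+217+82 = 1099 → 04 4b.
Outer input = (K'⊕opad) ∥ inner = c1 8b e2 5c ∥ 04 4b.
Outer hash (tag): sum = 193+139+226+92+4+75 = 729 → 02 d9.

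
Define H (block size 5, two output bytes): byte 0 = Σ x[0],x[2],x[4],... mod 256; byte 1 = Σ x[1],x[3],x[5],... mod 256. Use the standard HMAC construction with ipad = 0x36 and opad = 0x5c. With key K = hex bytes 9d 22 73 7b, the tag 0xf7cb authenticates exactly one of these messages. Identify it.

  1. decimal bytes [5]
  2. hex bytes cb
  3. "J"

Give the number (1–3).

3

Key hex bytes 9d 22 73 7b is 4 bytes ≤ B = 5; zero-pad to 5 bytes: K' = 9d 22 73 7b 00.
K' ⊕ ipad = ab 14 45 4d 36; K' ⊕ opad = c1 7e 2f 27 5c.
m1: inner = H(ab 14 45 4d 36 05) = 26 66; tag = H(c1 7e 2f 27 5c 26 66) = b2cb
m2: inner = H(ab 14 45 4d 36 cb) = 26 2c; tag = H(c1 7e 2f 27 5c 26 2c) = 78cb
m3: inner = H(ab 14 45 4d 36 4a) = 26 ab; tag = H(c1 7e 2f 27 5c 26 ab) = f7cb ← matches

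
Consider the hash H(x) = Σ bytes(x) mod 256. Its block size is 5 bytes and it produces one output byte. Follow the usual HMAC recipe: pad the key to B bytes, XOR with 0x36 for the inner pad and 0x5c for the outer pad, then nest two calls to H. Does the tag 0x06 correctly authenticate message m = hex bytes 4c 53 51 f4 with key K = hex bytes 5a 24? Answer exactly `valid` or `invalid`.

Key hex bytes 5a 24 is 2 bytes ≤ B = 5; zero-pad to 5 bytes: K' = 5a 24 00 00 00.
K' ⊕ ipad = 6c 12 36 36 36; K' ⊕ opad = 06 78 5c 5c 5c.
Inner hash: sum = 108+18+54+54+54+76+83+81+244 = 772; mod 256 = 4 → 04.
Outer hash (recomputed tag): sum = 6+120+92+92+92+4 = 406; mod 256 = 150 → 96.
Recomputed tag = 96; claimed = 06 → mismatch.

invalid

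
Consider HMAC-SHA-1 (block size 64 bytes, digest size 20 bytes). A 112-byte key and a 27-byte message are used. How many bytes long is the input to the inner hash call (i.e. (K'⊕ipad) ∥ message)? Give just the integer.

91

Key is 112 > 64 bytes, so it is hashed to 20 bytes then zero-padded to 64: |K'| = 64.
Inner input = (K'⊕ipad) ∥ m → 64 + 27 = 91 bytes.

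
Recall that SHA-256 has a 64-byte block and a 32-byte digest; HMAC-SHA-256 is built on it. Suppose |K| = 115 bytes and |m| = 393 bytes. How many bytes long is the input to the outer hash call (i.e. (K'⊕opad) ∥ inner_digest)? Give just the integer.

96

Key is 115 > 64 bytes, so it is hashed to 32 bytes then zero-padded to 64: |K'| = 64.
Outer input = (K'⊕opad) ∥ H(inner) → 64 + 32 = 96 bytes.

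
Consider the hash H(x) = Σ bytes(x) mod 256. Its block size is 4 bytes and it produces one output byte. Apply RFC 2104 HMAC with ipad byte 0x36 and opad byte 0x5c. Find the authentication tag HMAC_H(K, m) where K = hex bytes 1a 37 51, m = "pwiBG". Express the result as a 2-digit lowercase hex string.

bd

Key hex bytes 1a 37 51 is 3 bytes ≤ B = 4; zero-pad to 4 bytes: K' = 1a 37 51 00.
K' ⊕ ipad = 2c 01 67 36.  K' ⊕ opad = 46 6b 0d 5c.
Inner input = (K'⊕ipad) ∥ m = 2c 01 67 36 ∥ 70 77 69 42 47.
Inner hash: sum = 44+1+103+54+112+119+105+66+71 = 675; mod 256 = 163 → a3.
Outer input = (K'⊕opad) ∥ inner = 46 6b 0d 5c ∥ a3.
Outer hash (tag): sum = 70+107+13+92+163 = 445; mod 256 = 189 → bd.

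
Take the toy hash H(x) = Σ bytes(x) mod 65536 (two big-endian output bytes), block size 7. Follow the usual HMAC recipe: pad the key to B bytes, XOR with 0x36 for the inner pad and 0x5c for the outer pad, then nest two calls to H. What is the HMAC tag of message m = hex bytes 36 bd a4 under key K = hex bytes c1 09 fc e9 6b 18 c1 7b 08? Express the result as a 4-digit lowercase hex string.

0268

Key hex bytes c1 09 fc e9 6b 18 c1 7b 08 is 9 bytes > B = 7, so hash it first: H(key) = 04 76, then zero-pad to 7 bytes: K' = 04 76 00 00 00 00 00.
K' ⊕ ipad = 32 40 36 36 36 36 36.  K' ⊕ opad = 58 2a 5c 5c 5c 5c 5c.
Inner input = (K'⊕ipad) ∥ m = 32 40 36 36 36 36 36 ∥ 36 bd a4.
Inner hash: sum = 50+64+54+54+54+54+54+54+189+164 = 791 → 03 17.
Outer input = (K'⊕opad) ∥ inner = 58 2a 5c 5c 5c 5c 5c ∥ 03 17.
Outer hash (tag): sum = 88+42+92+92+92+92+92+3+23 = 616 → 02 68.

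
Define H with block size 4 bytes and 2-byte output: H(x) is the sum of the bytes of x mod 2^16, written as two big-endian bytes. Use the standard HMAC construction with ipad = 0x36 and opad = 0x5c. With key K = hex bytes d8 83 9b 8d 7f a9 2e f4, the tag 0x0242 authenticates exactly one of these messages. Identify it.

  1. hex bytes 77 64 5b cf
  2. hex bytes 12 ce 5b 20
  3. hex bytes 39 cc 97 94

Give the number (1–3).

Key hex bytes d8 83 9b 8d 7f a9 2e f4 is 8 bytes > B = 4, so hash it first: H(key) = 04 cd, then zero-pad to 4 bytes: K' = 04 cd 00 00.
K' ⊕ ipad = 32 fb 36 36; K' ⊕ opad = 58 91 5c 5c.
m1: inner = H(32 fb 36 36 77 64 5b cf) = 03 9e; tag = H(58 91 5c 5c 03 9e) = 0242 ← matches
m2: inner = H(32 fb 36 36 12 ce 5b 20) = 02 f4; tag = H(58 91 5c 5c 02 f4) = 0297
m3: inner = H(32 fb 36 36 39 cc 97 94) = 03 c9; tag = H(58 91 5c 5c 03 c9) = 026d

1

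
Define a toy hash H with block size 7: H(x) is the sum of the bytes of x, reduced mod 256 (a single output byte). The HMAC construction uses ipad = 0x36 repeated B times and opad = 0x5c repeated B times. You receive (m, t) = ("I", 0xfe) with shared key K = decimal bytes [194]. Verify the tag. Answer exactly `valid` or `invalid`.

Key decimal bytes [194] = c2 is 1 byte ≤ B = 7; zero-pad to 7 bytes: K' = c2 00 00 00 00 00 00.
K' ⊕ ipad = f4 36 36 36 36 36 36; K' ⊕ opad = 9e 5c 5c 5c 5c 5c 5c.
Inner hash: sum = 244+54+54+54+54+54+54+73 = 641; mod 256 = 129 → 81.
Outer hash (recomputed tag): sum = 158+92+92+92+92+92+92+129 = 839; mod 256 = 71 → 47.
Recomputed tag = 47; claimed = fe → mismatch.

invalid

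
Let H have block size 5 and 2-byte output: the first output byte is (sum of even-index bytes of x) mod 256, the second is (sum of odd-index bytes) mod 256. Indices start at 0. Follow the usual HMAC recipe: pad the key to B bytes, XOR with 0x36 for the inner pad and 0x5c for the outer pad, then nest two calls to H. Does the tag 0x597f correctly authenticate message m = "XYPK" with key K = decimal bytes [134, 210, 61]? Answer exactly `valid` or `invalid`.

Key decimal bytes [134, 210, 61] = 86 d2 3d is 3 bytes ≤ B = 5; zero-pad to 5 bytes: K' = 86 d2 3d 00 00.
K' ⊕ ipad = b0 e4 0b 36 36; K' ⊕ opad = da 8e 61 5c 5c.
Inner hash: even-index sum = 405 mod 256 = 149; odd-index sum = 450 mod 256 = 194 → 95 c2.
Outer hash (recomputed tag): even-index sum = 601 mod 256 = 89; odd-index sum = 383 mod 256 = 127 → 59 7f.
Recomputed tag = 597f; claimed = 597f → match.

valid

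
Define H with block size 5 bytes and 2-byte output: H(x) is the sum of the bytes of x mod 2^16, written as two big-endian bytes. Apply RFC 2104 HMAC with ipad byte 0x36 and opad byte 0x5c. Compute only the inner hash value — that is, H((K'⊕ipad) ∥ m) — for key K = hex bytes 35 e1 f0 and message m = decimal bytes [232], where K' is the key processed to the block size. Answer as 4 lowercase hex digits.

02f4

Key hex bytes 35 e1 f0 is 3 bytes ≤ B = 5; zero-pad to 5 bytes: K' = 35 e1 f0 00 00.
K' ⊕ ipad = 03 d7 c6 36 36.
Inner input = 03 d7 c6 36 36 ∥ e8.
Inner hash: sum = 3+215+198+54+54+232 = 756 → 02 f4.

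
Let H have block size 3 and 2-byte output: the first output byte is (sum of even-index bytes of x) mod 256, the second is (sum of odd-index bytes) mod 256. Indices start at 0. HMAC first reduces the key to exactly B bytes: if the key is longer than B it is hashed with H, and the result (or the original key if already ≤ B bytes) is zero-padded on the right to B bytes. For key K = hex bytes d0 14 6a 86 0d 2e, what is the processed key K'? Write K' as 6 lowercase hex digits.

47c800

|K| = 6 > B = 3, so first hash the key.
H(K): even-index sum = 327 mod 256 = 71; odd-index sum = 200 mod 256 = 200 → 47 c8.
Zero-pad H(K) = 47 c8 to 3 bytes: K' = 47 c8 00.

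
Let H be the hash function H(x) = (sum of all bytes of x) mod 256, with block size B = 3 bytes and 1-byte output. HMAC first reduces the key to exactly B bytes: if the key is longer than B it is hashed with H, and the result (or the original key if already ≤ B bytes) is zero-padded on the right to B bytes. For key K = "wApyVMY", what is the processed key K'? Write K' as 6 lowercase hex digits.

9d0000

|K| = 7 > B = 3, so first hash the key.
H(K): sum = 119+65+112+121+86+77+89 = 669; mod 256 = 157 → 9d.
Zero-pad H(K) = 9d to 3 bytes: K' = 9d 00 00.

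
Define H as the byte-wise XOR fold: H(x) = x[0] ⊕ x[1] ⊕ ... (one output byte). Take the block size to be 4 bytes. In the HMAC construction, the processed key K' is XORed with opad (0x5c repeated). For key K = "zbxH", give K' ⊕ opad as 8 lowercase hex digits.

Key "zbxH" = 7a 62 78 48 is exactly B = 4 bytes: K' = 7a 62 78 48.
XOR each byte with 0x5c: 7a⊕5c=26, 62⊕5c=3e, 78⊕5c=24, 48⊕5c=14.

263e2414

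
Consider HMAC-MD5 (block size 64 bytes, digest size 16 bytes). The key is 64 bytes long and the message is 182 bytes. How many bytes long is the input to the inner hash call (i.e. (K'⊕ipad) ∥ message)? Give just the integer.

246

Key is 64 ≤ 64 bytes, zero-padded: |K'| = 64.
Inner input = (K'⊕ipad) ∥ m → 64 + 182 = 246 bytes.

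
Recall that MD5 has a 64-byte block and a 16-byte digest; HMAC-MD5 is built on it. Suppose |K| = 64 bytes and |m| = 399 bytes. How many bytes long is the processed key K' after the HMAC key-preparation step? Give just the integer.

Key is 64 ≤ 64 bytes, zero-padded: |K'| = 64.

64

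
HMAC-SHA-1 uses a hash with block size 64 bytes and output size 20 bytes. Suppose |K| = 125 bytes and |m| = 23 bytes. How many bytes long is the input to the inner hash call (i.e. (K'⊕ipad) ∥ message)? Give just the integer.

Key is 125 > 64 bytes, so it is hashed to 20 bytes then zero-padded to 64: |K'| = 64.
Inner input = (K'⊕ipad) ∥ m → 64 + 23 = 87 bytes.

87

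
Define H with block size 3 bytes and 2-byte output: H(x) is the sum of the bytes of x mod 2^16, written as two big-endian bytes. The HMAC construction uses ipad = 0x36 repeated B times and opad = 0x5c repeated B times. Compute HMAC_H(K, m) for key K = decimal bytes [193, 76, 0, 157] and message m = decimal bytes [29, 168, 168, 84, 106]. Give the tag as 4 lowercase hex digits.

Key decimal bytes [193, 76, 0, 157] = c1 4c 00 9d is 4 bytes > B = 3, so hash it first: H(key) = 01 aa, then zero-pad to 3 bytes: K' = 01 aa 00.
K' ⊕ ipad = 37 9c 36.  K' ⊕ opad = 5d f6 5c.
Inner input = (K'⊕ipad) ∥ m = 37 9c 36 ∥ 1d a8 a8 54 6a.
Inner hash: sum = 55+156+54+29+168+168+84+106 = 820 → 03 34.
Outer input = (K'⊕opad) ∥ inner = 5d f6 5c ∥ 03 34.
Outer hash (tag): sum = 93+246+92+3+52 = 486 → 01 e6.

01e6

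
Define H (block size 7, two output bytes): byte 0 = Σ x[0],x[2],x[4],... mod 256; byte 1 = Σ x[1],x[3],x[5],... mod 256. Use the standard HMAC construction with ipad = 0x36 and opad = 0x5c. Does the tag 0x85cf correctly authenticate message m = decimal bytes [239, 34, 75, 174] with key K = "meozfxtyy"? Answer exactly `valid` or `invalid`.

invalid

Key "meozfxtyy" = 6d 65 6f 7a 66 78 74 79 79 is 9 bytes > B = 7, so hash it first: H(key) = 2f d0, then zero-pad to 7 bytes: K' = 2f d0 00 00 00 00 00.
K' ⊕ ipad = 19 e6 36 36 36 36 36; K' ⊕ opad = 73 8c 5c 5c 5c 5c 5c.
Inner hash: even-index sum = 395 mod 256 = 139; odd-index sum = 652 mod 256 = 140 → 8b 8c.
Outer hash (recomputed tag): even-index sum = 531 mod 256 = 19; odd-index sum = 463 mod 256 = 207 → 13 cf.
Recomputed tag = 13cf; claimed = 85cf → mismatch.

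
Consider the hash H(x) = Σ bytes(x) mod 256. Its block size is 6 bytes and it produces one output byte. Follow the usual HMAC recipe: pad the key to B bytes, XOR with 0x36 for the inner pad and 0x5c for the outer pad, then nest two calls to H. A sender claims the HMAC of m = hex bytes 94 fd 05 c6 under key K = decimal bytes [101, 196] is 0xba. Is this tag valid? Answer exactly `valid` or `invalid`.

Key decimal bytes [101, 196] = 65 c4 is 2 bytes ≤ B = 6; zero-pad to 6 bytes: K' = 65 c4 00 00 00 00.
K' ⊕ ipad = 53 f2 36 36 36 36; K' ⊕ opad = 39 98 5c 5c 5c 5c.
Inner hash: sum = 83+242+54+54+54+54+148+253+5+198 = 1145; mod 256 = 121 → 79.
Outer hash (recomputed tag): sum = 57+152+92+92+92+92+121 = 698; mod 256 = 186 → ba.
Recomputed tag = ba; claimed = ba → match.

valid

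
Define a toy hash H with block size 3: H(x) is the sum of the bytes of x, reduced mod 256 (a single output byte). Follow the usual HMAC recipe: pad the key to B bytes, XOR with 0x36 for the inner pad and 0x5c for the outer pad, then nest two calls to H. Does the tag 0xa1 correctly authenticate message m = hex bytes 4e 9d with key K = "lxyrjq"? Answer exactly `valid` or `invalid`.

valid

Key "lxyrjq" = 6c 78 79 72 6a 71 is 6 bytes > B = 3, so hash it first: H(key) = aa, then zero-pad to 3 bytes: K' = aa 00 00.
K' ⊕ ipad = 9c 36 36; K' ⊕ opad = f6 5c 5c.
Inner hash: sum = 156+54+54+78+157 = 499; mod 256 = 243 → f3.
Outer hash (recomputed tag): sum = 246+92+92+243 = 673; mod 256 = 161 → a1.
Recomputed tag = a1; claimed = a1 → match.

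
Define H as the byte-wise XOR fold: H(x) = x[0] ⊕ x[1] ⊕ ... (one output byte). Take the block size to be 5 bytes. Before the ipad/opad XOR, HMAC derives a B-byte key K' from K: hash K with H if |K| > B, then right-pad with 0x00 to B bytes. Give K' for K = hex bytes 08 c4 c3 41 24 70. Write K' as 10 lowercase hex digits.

1a00000000

|K| = 6 > B = 5, so first hash the key.
H(K): XOR 08⊕c4⊕c3⊕41⊕24⊕70 = 1a.
Zero-pad H(K) = 1a to 5 bytes: K' = 1a 00 00 00 00.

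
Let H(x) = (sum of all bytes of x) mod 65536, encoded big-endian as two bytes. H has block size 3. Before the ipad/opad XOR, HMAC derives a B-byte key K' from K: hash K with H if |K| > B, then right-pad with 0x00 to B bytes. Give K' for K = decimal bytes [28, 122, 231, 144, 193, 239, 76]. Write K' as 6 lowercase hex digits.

|K| = 7 > B = 3, so first hash the key.
H(K): sum = 28+122+231+144+193+239+76 = 1033 → 04 09.
Zero-pad H(K) = 04 09 to 3 bytes: K' = 04 09 00.

040900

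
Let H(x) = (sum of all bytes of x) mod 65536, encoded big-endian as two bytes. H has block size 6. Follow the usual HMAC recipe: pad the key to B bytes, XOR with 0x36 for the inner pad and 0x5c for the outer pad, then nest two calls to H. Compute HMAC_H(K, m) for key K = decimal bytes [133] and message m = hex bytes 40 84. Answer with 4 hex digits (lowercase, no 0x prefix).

Key decimal bytes [133] = 85 is 1 byte ≤ B = 6; zero-pad to 6 bytes: K' = 85 00 00 00 00 00.
K' ⊕ ipad = b3 36 36 36 36 36.  K' ⊕ opad = d9 5c 5c 5c 5c 5c.
Inner input = (K'⊕ipad) ∥ m = b3 36 36 36 36 36 ∥ 40 84.
Inner hash: sum = 179+54+54+54+54+54+64+132 = 645 → 02 85.
Outer input = (K'⊕opad) ∥ inner = d9 5c 5c 5c 5c 5c ∥ 02 85.
Outer hash (tag): sum = 217+92+92+92+92+92+2+133 = 812 → 03 2c.

032c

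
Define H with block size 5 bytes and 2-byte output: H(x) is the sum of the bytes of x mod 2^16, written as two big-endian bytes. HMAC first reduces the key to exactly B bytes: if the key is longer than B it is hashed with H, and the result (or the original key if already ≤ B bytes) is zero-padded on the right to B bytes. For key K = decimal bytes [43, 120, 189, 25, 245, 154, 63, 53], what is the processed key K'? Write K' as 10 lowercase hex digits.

037c000000

|K| = 8 > B = 5, so first hash the key.
H(K): sum = 43+120+189+25+245+154+63+53 = 892 → 03 7c.
Zero-pad H(K) = 03 7c to 5 bytes: K' = 03 7c 00 00 00.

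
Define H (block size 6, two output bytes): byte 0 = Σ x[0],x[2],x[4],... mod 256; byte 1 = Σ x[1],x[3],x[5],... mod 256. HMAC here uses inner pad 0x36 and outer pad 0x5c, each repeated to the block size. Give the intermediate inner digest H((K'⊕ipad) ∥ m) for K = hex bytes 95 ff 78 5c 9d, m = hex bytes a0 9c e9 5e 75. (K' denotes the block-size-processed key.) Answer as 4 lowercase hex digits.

9a63

Key hex bytes 95 ff 78 5c 9d is 5 bytes ≤ B = 6; zero-pad to 6 bytes: K' = 95 ff 78 5c 9d 00.
K' ⊕ ipad = a3 c9 4e 6a ab 36.
Inner input = a3 c9 4e 6a ab 36 ∥ a0 9c e9 5e 75.
Inner hash: even-index sum = 922 mod 256 = 154; odd-index sum = 611 mod 256 = 99 → 9a 63.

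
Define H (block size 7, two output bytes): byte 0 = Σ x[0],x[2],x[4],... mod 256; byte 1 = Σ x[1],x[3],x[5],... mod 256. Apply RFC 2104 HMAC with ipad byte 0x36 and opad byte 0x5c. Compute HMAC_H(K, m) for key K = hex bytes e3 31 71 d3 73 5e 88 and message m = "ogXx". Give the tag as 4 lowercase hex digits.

0afc

Key hex bytes e3 31 71 d3 73 5e 88 is exactly B = 7 bytes: K' = e3 31 71 d3 73 5e 88.
K' ⊕ ipad = d5 07 47 e5 45 68 be.  K' ⊕ opad = bf 6d 2d 8f 2f 02 d4.
Inner input = (K'⊕ipad) ∥ m = d5 07 47 e5 45 68 be ∥ 6f 67 58 78.
Inner hash: even-index sum = 766 mod 256 = 254; odd-index sum = 539 mod 256 = 27 → fe 1b.
Outer input = (K'⊕opad) ∥ inner = bf 6d 2d 8f 2f 02 d4 ∥ fe 1b.
Outer hash (tag): even-index sum = 522 mod 256 = 10; odd-index sum = 508 mod 256 = 252 → 0a fc.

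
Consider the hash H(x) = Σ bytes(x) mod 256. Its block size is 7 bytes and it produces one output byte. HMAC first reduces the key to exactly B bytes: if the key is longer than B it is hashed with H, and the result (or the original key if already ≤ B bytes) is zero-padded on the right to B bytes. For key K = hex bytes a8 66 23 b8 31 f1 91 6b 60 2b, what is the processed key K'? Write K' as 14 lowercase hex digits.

92000000000000

|K| = 10 > B = 7, so first hash the key.
H(K): sum = 168+102+35+184+49+241+145+107+96+43 = 1170; mod 256 = 146 → 92.
Zero-pad H(K) = 92 to 7 bytes: K' = 92 00 00 00 00 00 00.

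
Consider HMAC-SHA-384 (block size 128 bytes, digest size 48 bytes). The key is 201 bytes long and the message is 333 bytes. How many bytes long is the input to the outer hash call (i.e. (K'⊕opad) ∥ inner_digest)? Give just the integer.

Key is 201 > 128 bytes, so it is hashed to 48 bytes then zero-padded to 128: |K'| = 128.
Outer input = (K'⊕opad) ∥ H(inner) → 128 + 48 = 176 bytes.

176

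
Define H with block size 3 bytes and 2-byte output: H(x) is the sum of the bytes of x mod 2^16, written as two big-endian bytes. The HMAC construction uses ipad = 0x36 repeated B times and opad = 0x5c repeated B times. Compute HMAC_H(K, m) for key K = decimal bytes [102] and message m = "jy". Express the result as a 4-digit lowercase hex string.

Key decimal bytes [102] = 66 is 1 byte ≤ B = 3; zero-pad to 3 bytes: K' = 66 00 00.
K' ⊕ ipad = 50 36 36.  K' ⊕ opad = 3a 5c 5c.
Inner input = (K'⊕ipad) ∥ m = 50 36 36 ∥ 6a 79.
Inner hash: sum = 80+54+54+106+121 = 415 → 01 9f.
Outer input = (K'⊕opad) ∥ inner = 3a 5c 5c ∥ 01 9f.
Outer hash (tag): sum = 58+92+92+1+159 = 402 → 01 92.

0192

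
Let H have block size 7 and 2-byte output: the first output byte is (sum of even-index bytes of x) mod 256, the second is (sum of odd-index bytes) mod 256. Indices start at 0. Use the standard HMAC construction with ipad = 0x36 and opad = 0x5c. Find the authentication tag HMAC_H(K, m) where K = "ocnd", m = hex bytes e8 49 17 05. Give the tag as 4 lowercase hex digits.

Key "ocnd" = 6f 63 6e 64 is 4 bytes ≤ B = 7; zero-pad to 7 bytes: K' = 6f 63 6e 64 00 00 00.
K' ⊕ ipad = 59 55 58 52 36 36 36.  K' ⊕ opad = 33 3f 32 38 5c 5c 5c.
Inner input = (K'⊕ipad) ∥ m = 59 55 58 52 36 36 36 ∥ e8 49 17 05.
Inner hash: even-index sum = 363 mod 256 = 107; odd-index sum = 476 mod 256 = 220 → 6b dc.
Outer input = (K'⊕opad) ∥ inner = 33 3f 32 38 5c 5c 5c ∥ 6b dc.
Outer hash (tag): even-index sum = 505 mod 256 = 249; odd-index sum = 318 mod 256 = 62 → f9 3e.

f93e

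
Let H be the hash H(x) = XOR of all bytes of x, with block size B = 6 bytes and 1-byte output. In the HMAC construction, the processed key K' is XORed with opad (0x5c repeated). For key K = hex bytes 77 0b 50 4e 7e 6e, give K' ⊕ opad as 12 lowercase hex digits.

Key hex bytes 77 0b 50 4e 7e 6e is exactly B = 6 bytes: K' = 77 0b 50 4e 7e 6e.
XOR each byte with 0x5c: 77⊕5c=2b, 0b⊕5c=57, 50⊕5c=0c, 4e⊕5c=12, 7e⊕5c=22, 6e⊕5c=32.

2b570c122232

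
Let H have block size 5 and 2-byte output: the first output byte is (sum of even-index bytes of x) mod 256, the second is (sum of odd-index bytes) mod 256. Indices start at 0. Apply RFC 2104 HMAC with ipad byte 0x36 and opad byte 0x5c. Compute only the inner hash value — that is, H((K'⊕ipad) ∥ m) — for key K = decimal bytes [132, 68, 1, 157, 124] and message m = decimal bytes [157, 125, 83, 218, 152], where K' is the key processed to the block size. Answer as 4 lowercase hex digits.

Key decimal bytes [132, 68, 1, 157, 124] = 84 44 01 9d 7c is exactly B = 5 bytes: K' = 84 44 01 9d 7c.
K' ⊕ ipad = b2 72 37 ab 4a.
Inner input = b2 72 37 ab 4a ∥ 9d 7d 53 da 98.
Inner hash: even-index sum = 650 mod 256 = 138; odd-index sum = 677 mod 256 = 165 → 8a a5.

8aa5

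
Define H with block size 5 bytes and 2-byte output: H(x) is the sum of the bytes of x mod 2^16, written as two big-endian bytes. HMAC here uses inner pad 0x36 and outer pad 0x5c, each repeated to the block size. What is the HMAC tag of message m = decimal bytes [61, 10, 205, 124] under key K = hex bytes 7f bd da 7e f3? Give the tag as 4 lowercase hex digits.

02bc

Key hex bytes 7f bd da 7e f3 is exactly B = 5 bytes: K' = 7f bd da 7e f3.
K' ⊕ ipad = 49 8b ec 48 c5.  K' ⊕ opad = 23 e1 86 22 af.
Inner input = (K'⊕ipad) ∥ m = 49 8b ec 48 c5 ∥ 3d 0a cd 7c.
Inner hash: sum = 73+139+236+72+197+61+10+205+124 = 1117 → 04 5d.
Outer input = (K'⊕opad) ∥ inner = 23 e1 86 22 af ∥ 04 5d.
Outer hash (tag): sum = 35+225+134+34+175+4+93 = 700 → 02 bc.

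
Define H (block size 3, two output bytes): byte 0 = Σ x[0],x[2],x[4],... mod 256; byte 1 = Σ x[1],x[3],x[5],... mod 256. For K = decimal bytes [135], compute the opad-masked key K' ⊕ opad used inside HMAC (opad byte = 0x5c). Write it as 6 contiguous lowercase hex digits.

Key decimal bytes [135] = 87 is 1 byte ≤ B = 3; zero-pad to 3 bytes: K' = 87 00 00.
XOR each byte with 0x5c: 87⊕5c=db, 00⊕5c=5c, 00⊕5c=5c.

db5c5c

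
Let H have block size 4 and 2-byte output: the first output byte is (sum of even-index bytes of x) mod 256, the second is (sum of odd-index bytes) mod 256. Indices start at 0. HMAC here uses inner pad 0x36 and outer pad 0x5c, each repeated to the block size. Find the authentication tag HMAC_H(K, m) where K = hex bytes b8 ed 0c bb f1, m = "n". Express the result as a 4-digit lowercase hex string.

6c24

Key hex bytes b8 ed 0c bb f1 is 5 bytes > B = 4, so hash it first: H(key) = b5 a8, then zero-pad to 4 bytes: K' = b5 a8 00 00.
K' ⊕ ipad = 83 9e 36 36.  K' ⊕ opad = e9 f4 5c 5c.
Inner input = (K'⊕ipad) ∥ m = 83 9e 36 36 ∥ 6e.
Inner hash: even-index sum = 295 mod 256 = 39; odd-index sum = 212 mod 256 = 212 → 27 d4.
Outer input = (K'⊕opad) ∥ inner = e9 f4 5c 5c ∥ 27 d4.
Outer hash (tag): even-index sum = 364 mod 256 = 108; odd-index sum = 548 mod 256 = 36 → 6c 24.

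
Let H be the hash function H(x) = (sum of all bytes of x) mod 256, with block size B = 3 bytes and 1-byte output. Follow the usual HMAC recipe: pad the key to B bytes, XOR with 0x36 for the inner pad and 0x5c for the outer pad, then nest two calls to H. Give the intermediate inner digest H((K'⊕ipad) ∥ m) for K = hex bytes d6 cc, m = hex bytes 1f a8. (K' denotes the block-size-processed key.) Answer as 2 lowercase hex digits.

d7

Key hex bytes d6 cc is 2 bytes ≤ B = 3; zero-pad to 3 bytes: K' = d6 cc 00.
K' ⊕ ipad = e0 fa 36.
Inner input = e0 fa 36 ∥ 1f a8.
Inner hash: sum = 224+250+54+31+168 = 727; mod 256 = 215 → d7.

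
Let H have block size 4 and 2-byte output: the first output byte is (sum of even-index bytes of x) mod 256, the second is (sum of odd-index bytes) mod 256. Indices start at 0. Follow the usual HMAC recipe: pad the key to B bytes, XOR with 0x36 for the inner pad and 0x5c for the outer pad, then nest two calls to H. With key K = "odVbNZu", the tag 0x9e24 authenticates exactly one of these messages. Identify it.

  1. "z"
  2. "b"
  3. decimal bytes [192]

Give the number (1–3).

Key "odVbNZu" = 6f 64 56 62 4e 5a 75 is 7 bytes > B = 4, so hash it first: H(key) = 88 20, then zero-pad to 4 bytes: K' = 88 20 00 00.
K' ⊕ ipad = be 16 36 36; K' ⊕ opad = d4 7c 5c 5c.
m1: inner = H(be 16 36 36 7a) = 6e 4c; tag = H(d4 7c 5c 5c 6e 4c) = 9e24 ← matches
m2: inner = H(be 16 36 36 62) = 56 4c; tag = H(d4 7c 5c 5c 56 4c) = 8624
m3: inner = H(be 16 36 36 c0) = b4 4c; tag = H(d4 7c 5c 5c b4 4c) = e424

1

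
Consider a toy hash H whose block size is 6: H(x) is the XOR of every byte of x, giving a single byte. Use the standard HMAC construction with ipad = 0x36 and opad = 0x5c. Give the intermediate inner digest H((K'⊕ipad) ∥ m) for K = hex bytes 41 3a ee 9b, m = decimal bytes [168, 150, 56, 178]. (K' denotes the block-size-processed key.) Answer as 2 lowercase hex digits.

Key hex bytes 41 3a ee 9b is 4 bytes ≤ B = 6; zero-pad to 6 bytes: K' = 41 3a ee 9b 00 00.
K' ⊕ ipad = 77 0c d8 ad 36 36.
Inner input = 77 0c d8 ad 36 36 ∥ a8 96 38 b2.
Inner hash: XOR 77⊕0c⊕d8⊕ad⊕36⊕36⊕a8⊕96⊕38⊕b2 = ba.

ba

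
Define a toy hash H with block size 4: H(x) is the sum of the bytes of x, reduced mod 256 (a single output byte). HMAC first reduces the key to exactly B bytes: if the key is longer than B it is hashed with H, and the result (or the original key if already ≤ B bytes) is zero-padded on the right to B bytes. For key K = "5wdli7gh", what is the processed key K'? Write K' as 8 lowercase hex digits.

|K| = 8 > B = 4, so first hash the key.
H(K): sum = 53+119+100+108+105+55+103+104 = 747; mod 256 = 235 → eb.
Zero-pad H(K) = eb to 4 bytes: K' = eb 00 00 00.

eb000000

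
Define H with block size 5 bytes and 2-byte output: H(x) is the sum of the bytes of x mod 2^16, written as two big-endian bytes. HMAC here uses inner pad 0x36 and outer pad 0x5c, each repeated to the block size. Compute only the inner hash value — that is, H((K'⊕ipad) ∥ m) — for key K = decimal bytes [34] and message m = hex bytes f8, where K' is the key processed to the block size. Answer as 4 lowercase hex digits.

01e4

Key decimal bytes [34] = 22 is 1 byte ≤ B = 5; zero-pad to 5 bytes: K' = 22 00 00 00 00.
K' ⊕ ipad = 14 36 36 36 36.
Inner input = 14 36 36 36 36 ∥ f8.
Inner hash: sum = 20+54+54+54+54+248 = 484 → 01 e4.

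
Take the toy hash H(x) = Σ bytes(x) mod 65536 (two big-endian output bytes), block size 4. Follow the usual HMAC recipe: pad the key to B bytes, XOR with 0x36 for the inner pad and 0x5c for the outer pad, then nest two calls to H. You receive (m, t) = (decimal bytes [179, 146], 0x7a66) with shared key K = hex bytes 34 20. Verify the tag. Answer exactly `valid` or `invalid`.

Key hex bytes 34 20 is 2 bytes ≤ B = 4; zero-pad to 4 bytes: K' = 34 20 00 00.
K' ⊕ ipad = 02 16 36 36; K' ⊕ opad = 68 7c 5c 5c.
Inner hash: sum = 2+22+54+54+179+146 = 457 → 01 c9.
Outer hash (recomputed tag): sum = 104+124+92+92+1+201 = 614 → 02 66.
Recomputed tag = 0266; claimed = 7a66 → mismatch.

invalid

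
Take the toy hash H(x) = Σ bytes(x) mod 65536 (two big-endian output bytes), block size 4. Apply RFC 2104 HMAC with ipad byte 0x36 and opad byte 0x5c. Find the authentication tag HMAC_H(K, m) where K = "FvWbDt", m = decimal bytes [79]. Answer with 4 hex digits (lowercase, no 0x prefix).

0192

Key "FvWbDt" = 46 76 57 62 44 74 is 6 bytes > B = 4, so hash it first: H(key) = 02 2d, then zero-pad to 4 bytes: K' = 02 2d 00 00.
K' ⊕ ipad = 34 1b 36 36.  K' ⊕ opad = 5e 71 5c 5c.
Inner input = (K'⊕ipad) ∥ m = 34 1b 36 36 ∥ 4f.
Inner hash: sum = 52+27+54+54+79 = 266 → 01 0a.
Outer input = (K'⊕opad) ∥ inner = 5e 71 5c 5c ∥ 01 0a.
Outer hash (tag): sum = 94+113+92+92+1+10 = 402 → 01 92.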